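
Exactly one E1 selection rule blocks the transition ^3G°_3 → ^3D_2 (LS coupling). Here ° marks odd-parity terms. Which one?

the ΔL = 0, ±1 rule

Parity must change: odd → even — satisfied.
ΔS = 0: S: 1 → 1 — satisfied.
ΔL = 0, ±1 (not L=0↔0): L: 4 → 2, ΔL = -2 — violated.
ΔJ = 0, ±1 (not J=0↔0): J: 3 → 2, ΔJ = -1 — satisfied.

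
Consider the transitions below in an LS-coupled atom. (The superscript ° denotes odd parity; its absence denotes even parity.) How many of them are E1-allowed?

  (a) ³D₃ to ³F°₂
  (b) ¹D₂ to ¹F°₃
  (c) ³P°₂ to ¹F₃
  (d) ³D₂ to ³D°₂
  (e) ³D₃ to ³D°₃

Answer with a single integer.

4

(a) allowed
(b) allowed
(c) forbidden (ΔS, ΔL fail)
(d) allowed
(e) allowed
Total allowed: 4 of 5.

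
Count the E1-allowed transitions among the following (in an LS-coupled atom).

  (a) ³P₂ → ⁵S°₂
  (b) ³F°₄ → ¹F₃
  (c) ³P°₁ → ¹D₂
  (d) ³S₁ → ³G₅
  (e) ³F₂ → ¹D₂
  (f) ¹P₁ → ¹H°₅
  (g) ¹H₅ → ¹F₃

(a) forbidden (ΔS fails)
(b) forbidden (ΔS fails)
(c) forbidden (ΔS fails)
(d) forbidden (parity, ΔL, ΔJ fail)
(e) forbidden (parity, ΔS fail)
(f) forbidden (ΔL, ΔJ fail)
(g) forbidden (parity, ΔL, ΔJ fail)
Total allowed: 0 of 7.

0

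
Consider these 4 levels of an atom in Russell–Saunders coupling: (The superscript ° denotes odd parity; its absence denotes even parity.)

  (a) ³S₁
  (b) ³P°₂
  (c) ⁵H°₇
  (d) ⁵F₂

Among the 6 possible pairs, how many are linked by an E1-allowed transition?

(a)–(b): allowed.
(a)–(c): forbidden (ΔS, ΔL, ΔJ).
(a)–(d): forbidden (parity, ΔS, ΔL).
(b)–(c): forbidden (parity, ΔS, ΔL, ΔJ).
(b)–(d): forbidden (ΔS, ΔL).
(c)–(d): forbidden (ΔL, ΔJ).
Allowed pairs: 1 of 6.

1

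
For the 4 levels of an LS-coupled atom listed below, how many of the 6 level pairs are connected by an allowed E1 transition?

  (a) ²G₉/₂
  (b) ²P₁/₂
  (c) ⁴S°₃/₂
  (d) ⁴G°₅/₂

(a)–(b): forbidden (parity, ΔL, ΔJ).
(a)–(c): forbidden (ΔS, ΔL, ΔJ).
(a)–(d): forbidden (ΔS, ΔJ).
(b)–(c): forbidden (ΔS).
(b)–(d): forbidden (ΔS, ΔL, ΔJ).
(c)–(d): forbidden (parity, ΔL).
Allowed pairs: 0 of 6.

0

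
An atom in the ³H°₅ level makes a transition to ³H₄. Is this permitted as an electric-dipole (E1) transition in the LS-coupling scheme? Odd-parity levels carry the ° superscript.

Reading off the term symbols: S 1→1, L 5→5, J 5→4, parity odd→even.
Parity must change: odd → even — passes.
ΔS = 0: S: 1 → 1 — passes.
ΔL = 0, ±1 (not L=0↔0): L: 5 → 5, ΔL = +0 — passes.
ΔJ = 0, ±1 (not J=0↔0): J: 5 → 4, ΔJ = -1 — passes.
All four E1 rules are satisfied.

allowed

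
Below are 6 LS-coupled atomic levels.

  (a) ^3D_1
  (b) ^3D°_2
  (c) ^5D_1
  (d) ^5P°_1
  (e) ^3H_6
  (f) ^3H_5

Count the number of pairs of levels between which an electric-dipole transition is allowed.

2

(a)–(b): allowed.
(a)–(c): forbidden (parity, ΔS).
(a)–(d): forbidden (ΔS).
(a)–(e): forbidden (parity, ΔL, ΔJ).
(a)–(f): forbidden (parity, ΔL, ΔJ).
(b)–(c): forbidden (ΔS).
(b)–(d): forbidden (parity, ΔS).
(b)–(e): forbidden (ΔL, ΔJ).
(b)–(f): forbidden (ΔL, ΔJ).
(c)–(d): allowed.
(c)–(e): forbidden (parity, ΔS, ΔL, ΔJ).
(c)–(f): forbidden (parity, ΔS, ΔL, ΔJ).
(d)–(e): forbidden (ΔS, ΔL, ΔJ).
(d)–(f): forbidden (ΔS, ΔL, ΔJ).
(e)–(f): forbidden (parity).
Allowed pairs: 2 of 15.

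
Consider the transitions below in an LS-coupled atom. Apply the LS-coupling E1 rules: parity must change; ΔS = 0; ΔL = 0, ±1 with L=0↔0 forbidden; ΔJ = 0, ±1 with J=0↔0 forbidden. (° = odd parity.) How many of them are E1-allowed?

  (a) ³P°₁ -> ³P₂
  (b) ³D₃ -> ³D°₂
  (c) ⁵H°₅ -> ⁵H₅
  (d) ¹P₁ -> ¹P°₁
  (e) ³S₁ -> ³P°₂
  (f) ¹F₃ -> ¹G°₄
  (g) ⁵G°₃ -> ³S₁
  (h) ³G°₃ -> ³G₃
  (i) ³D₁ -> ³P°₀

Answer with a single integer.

(a) allowed
(b) allowed
(c) allowed
(d) allowed
(e) allowed
(f) allowed
(g) forbidden (ΔS, ΔL, ΔJ fail)
(h) allowed
(i) allowed
Total allowed: 8 of 9.

8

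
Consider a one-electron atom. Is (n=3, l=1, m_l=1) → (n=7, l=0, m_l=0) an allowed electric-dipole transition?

allowed

Δl = 0 − 1 = -1; the E1 rule Δl = ±1 is ✓.
m_l: 1 → 0 (Δm_l = -1). |Δm_l| ≤ 1 ✓.
All E1 selection rules are satisfied.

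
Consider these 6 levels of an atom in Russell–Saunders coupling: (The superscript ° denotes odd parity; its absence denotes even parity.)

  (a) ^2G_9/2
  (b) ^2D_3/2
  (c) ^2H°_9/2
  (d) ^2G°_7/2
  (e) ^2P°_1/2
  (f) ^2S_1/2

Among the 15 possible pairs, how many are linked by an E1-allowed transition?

4

(a)–(b): forbidden (parity, ΔL, ΔJ).
(a)–(c): allowed.
(a)–(d): allowed.
(a)–(e): forbidden (ΔL, ΔJ).
(a)–(f): forbidden (parity, ΔL, ΔJ).
(b)–(c): forbidden (ΔL, ΔJ).
(b)–(d): forbidden (ΔL, ΔJ).
(b)–(e): allowed.
(b)–(f): forbidden (parity, ΔL).
(c)–(d): forbidden (parity).
(c)–(e): forbidden (parity, ΔL, ΔJ).
(c)–(f): forbidden (ΔL, ΔJ).
(d)–(e): forbidden (parity, ΔL, ΔJ).
(d)–(f): forbidden (ΔL, ΔJ).
(e)–(f): allowed.
Allowed pairs: 4 of 15.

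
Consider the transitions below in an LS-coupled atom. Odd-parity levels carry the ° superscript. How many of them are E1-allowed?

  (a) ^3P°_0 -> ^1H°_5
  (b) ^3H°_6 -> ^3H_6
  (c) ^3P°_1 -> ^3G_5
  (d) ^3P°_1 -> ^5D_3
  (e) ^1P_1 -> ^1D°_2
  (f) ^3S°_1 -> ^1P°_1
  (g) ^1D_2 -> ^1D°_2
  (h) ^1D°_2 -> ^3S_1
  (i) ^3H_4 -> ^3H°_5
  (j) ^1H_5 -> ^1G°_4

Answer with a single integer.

5

(a) forbidden (parity, ΔS, ΔL, ΔJ fail)
(b) allowed
(c) forbidden (ΔL, ΔJ fail)
(d) forbidden (ΔS, ΔJ fail)
(e) allowed
(f) forbidden (parity, ΔS fail)
(g) allowed
(h) forbidden (ΔS, ΔL fail)
(i) allowed
(j) allowed
Total allowed: 5 of 10.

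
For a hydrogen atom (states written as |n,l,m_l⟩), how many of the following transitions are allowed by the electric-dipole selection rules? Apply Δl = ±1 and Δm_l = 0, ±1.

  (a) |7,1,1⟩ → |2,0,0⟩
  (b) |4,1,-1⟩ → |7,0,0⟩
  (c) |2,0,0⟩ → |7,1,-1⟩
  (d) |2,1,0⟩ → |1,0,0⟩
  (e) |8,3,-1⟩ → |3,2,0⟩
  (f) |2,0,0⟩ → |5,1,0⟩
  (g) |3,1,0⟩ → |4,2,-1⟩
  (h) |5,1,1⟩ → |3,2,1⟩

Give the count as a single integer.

(a) allowed
(b) allowed
(c) allowed
(d) allowed
(e) allowed
(f) allowed
(g) allowed
(h) allowed
Total allowed: 8 of 8.

8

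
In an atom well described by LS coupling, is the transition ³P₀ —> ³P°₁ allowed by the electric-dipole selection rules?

Parity must change: even → odd — ✓.
ΔS = 0: S: 1 → 1 — ✓.
ΔL = 0, ±1 (not L=0↔0): L: 1 → 1, ΔL = +0 — ✓.
ΔJ = 0, ±1 (not J=0↔0): J: 0 → 1, ΔJ = +1 — ✓.
All four E1 rules are satisfied.

allowed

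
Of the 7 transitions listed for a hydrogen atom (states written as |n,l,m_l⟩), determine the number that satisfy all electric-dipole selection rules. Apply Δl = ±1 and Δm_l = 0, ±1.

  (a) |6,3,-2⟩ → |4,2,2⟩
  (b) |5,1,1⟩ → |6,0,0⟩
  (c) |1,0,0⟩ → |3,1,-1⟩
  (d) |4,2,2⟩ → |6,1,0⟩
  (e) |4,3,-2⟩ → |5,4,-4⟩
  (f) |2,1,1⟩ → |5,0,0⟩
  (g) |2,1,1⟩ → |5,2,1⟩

4

(a) forbidden — Δm_l = +4 (E1 requires Δm_l = 0, ±1)
(b) allowed
(c) allowed
(d) forbidden — Δm_l = -2 (E1 requires Δm_l = 0, ±1)
(e) forbidden — Δm_l = -2 (E1 requires Δm_l = 0, ±1)
(f) allowed
(g) allowed
Total allowed: 4 of 7.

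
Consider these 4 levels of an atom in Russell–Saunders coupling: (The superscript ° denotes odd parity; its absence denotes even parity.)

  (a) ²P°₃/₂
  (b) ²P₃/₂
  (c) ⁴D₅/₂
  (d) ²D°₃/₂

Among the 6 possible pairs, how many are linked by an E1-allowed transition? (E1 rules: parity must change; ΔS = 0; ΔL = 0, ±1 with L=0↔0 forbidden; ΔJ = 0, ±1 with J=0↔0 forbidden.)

(a)–(b): allowed.
(a)–(c): forbidden (ΔS).
(a)–(d): forbidden (parity).
(b)–(c): forbidden (parity, ΔS).
(b)–(d): allowed.
(c)–(d): forbidden (ΔS).
Allowed pairs: 2 of 6.

2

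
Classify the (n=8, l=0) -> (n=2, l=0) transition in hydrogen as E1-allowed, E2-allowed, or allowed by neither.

neither

Δl = 0 − 0 = +0; l_i + l_f = 0.
E1 (Δl = ±1): not satisfied.
E2 (Δl = 0,±2, l_i+l_f ≥ 2): not satisfied.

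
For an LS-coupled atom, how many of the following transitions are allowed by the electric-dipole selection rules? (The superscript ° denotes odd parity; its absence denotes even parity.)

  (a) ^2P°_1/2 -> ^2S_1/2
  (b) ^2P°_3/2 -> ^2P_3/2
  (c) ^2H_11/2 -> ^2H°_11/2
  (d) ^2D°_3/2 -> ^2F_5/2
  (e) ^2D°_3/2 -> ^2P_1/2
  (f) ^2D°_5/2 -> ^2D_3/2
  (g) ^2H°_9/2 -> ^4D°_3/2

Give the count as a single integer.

6

(a) allowed
(b) allowed
(c) allowed
(d) allowed
(e) allowed
(f) allowed
(g) forbidden (parity, ΔS, ΔL, ΔJ fail)
Total allowed: 6 of 7.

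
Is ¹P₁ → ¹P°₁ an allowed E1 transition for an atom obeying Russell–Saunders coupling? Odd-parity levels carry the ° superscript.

Parity must change: even → odd — passes.
ΔS = 0: S: 0 → 0 — passes.
ΔL = 0, ±1 (not L=0↔0): L: 1 → 1, ΔL = +0 — passes.
ΔJ = 0, ±1 (not J=0↔0): J: 1 → 1, ΔJ = +0 — passes.
All four E1 rules are satisfied.

allowed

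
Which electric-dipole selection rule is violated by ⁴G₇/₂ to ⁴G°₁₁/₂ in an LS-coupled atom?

the ΔJ = 0, ±1 rule

Reading off the term symbols: S 3/2→3/2, L 4→4, J 7/2→11/2, parity even→odd.
Parity must change: even → odd — ok.
ΔS = 0: S: 3/2 → 3/2 — ok.
ΔL = 0, ±1 (not L=0↔0): L: 4 → 4, ΔL = +0 — ok.
ΔJ = 0, ±1 (not J=0↔0): J: 7/2 → 11/2, ΔJ = +2 — fails.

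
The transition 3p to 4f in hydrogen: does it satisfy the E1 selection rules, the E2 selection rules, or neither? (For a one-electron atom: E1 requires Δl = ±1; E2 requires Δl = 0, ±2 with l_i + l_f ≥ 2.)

Δl = 3 − 1 = +2; l_i + l_f = 4.
E1 (Δl = ±1): not satisfied.
E2 (Δl = 0,±2, l_i+l_f ≥ 2): satisfied.

E2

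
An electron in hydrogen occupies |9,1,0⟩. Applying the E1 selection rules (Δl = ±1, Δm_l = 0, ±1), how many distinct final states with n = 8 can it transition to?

E1 requires Δl = ±1, so l_f ∈ {0, 2}; with 0 ≤ l_f ≤ n_f−1 = 7, the allowed l_f values are {0, 2}.
For l_f = 0: m_f ∈ {m_i−1, m_i, m_i+1} ∩ [−0, 0] = {0} → 1 state.
For l_f = 2: m_f ∈ {m_i−1, m_i, m_i+1} ∩ [−2, 2] = {-1, 0, 1} → 3 states.
Total: 4.

4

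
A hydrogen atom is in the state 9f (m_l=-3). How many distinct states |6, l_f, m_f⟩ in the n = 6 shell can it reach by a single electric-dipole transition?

4

E1 requires Δl = ±1, so l_f ∈ {2, 4}; with 0 ≤ l_f ≤ n_f−1 = 5, the allowed l_f values are {2, 4}.
For l_f = 2: m_f ∈ {m_i−1, m_i, m_i+1} ∩ [−2, 2] = {-2} → 1 state.
For l_f = 4: m_f ∈ {m_i−1, m_i, m_i+1} ∩ [−4, 4] = {-4, -3, -2} → 3 states.
Total: 4.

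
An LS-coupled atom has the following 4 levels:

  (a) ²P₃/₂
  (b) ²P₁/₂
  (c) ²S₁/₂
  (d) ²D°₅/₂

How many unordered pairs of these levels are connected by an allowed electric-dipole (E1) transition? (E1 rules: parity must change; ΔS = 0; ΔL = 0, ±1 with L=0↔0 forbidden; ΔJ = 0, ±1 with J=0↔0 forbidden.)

(a)–(b): forbidden (parity).
(a)–(c): forbidden (parity).
(a)–(d): allowed.
(b)–(c): forbidden (parity).
(b)–(d): forbidden (ΔJ).
(c)–(d): forbidden (ΔL, ΔJ).
Allowed pairs: 1 of 6.

1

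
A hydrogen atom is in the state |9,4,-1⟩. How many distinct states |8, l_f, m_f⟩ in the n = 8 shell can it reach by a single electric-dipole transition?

6

E1 requires Δl = ±1, so l_f ∈ {3, 5}; with 0 ≤ l_f ≤ n_f−1 = 7, the allowed l_f values are {3, 5}.
For l_f = 3: m_f ∈ {m_i−1, m_i, m_i+1} ∩ [−3, 3] = {-2, -1, 0} → 3 states.
For l_f = 5: m_f ∈ {m_i−1, m_i, m_i+1} ∩ [−5, 5] = {-2, -1, 0} → 3 states.
Total: 6.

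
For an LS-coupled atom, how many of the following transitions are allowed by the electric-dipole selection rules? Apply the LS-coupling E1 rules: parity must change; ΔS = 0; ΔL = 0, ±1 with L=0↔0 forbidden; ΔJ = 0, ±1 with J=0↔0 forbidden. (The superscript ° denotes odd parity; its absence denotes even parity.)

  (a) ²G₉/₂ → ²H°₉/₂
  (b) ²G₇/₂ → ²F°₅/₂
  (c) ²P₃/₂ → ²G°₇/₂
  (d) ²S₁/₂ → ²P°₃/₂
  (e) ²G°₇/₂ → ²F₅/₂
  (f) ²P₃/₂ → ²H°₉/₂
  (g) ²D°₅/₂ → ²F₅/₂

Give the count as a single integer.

(a) allowed
(b) allowed
(c) forbidden (ΔL, ΔJ fail)
(d) allowed
(e) allowed
(f) forbidden (ΔL, ΔJ fail)
(g) allowed
Total allowed: 5 of 7.

5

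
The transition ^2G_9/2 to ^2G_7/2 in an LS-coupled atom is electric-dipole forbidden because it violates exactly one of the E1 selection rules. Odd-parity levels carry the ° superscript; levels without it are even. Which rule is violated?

parity

Initial level: S=1/2, L=4, J=9/2, parity even. Final level: S=1/2, L=4, J=7/2, parity even.
Parity must change: even → even — fails.
ΔS = 0: S: 1/2 → 1/2 — passes.
ΔL = 0, ±1 (not L=0↔0): L: 4 → 4, ΔL = +0 — passes.
ΔJ = 0, ±1 (not J=0↔0): J: 9/2 → 7/2, ΔJ = -1 — passes.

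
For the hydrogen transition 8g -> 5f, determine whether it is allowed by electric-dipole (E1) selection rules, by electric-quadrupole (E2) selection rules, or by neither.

Δl = 3 − 4 = -1; l_i + l_f = 7.
E1 (Δl = ±1): satisfied.
E2 (Δl = 0,±2, l_i+l_f ≥ 2): not satisfied.

E1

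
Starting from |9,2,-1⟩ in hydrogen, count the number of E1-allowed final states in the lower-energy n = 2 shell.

E1 requires Δl = ±1, so l_f ∈ {1, 3}; with 0 ≤ l_f ≤ n_f−1 = 1, the allowed l_f values are {1}.
For l_f = 1: m_f ∈ {m_i−1, m_i, m_i+1} ∩ [−1, 1] = {-1, 0} → 2 states.
Total: 2.

2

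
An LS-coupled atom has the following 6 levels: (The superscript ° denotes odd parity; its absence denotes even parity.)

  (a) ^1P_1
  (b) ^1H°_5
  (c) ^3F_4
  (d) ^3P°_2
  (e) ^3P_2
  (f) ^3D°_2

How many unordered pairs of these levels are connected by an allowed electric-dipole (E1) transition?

(a)–(b): forbidden (ΔL, ΔJ).
(a)–(c): forbidden (parity, ΔS, ΔL, ΔJ).
(a)–(d): forbidden (ΔS).
(a)–(e): forbidden (parity, ΔS).
(a)–(f): forbidden (ΔS).
(b)–(c): forbidden (ΔS, ΔL).
(b)–(d): forbidden (parity, ΔS, ΔL, ΔJ).
(b)–(e): forbidden (ΔS, ΔL, ΔJ).
(b)–(f): forbidden (parity, ΔS, ΔL, ΔJ).
(c)–(d): forbidden (ΔL, ΔJ).
(c)–(e): forbidden (parity, ΔL, ΔJ).
(c)–(f): forbidden (ΔJ).
(d)–(e): allowed.
(d)–(f): forbidden (parity).
(e)–(f): allowed.
Allowed pairs: 2 of 15.

2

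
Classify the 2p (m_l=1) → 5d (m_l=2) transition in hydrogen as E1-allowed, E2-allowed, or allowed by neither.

Δl = 2 − 1 = +1; l_i + l_f = 3.
Δm_l = +1.
E1 (Δl = ±1, |Δm_l| ≤ 1): satisfied.
E2 (Δl = 0,±2, l_i+l_f ≥ 2, |Δm_l| ≤ 2): not satisfied.

E1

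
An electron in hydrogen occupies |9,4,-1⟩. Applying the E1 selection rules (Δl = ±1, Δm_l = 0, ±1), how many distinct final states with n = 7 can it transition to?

6

E1 requires Δl = ±1, so l_f ∈ {3, 5}; with 0 ≤ l_f ≤ n_f−1 = 6, the allowed l_f values are {3, 5}.
For l_f = 3: m_f ∈ {m_i−1, m_i, m_i+1} ∩ [−3, 3] = {-2, -1, 0} → 3 states.
For l_f = 5: m_f ∈ {m_i−1, m_i, m_i+1} ∩ [−5, 5] = {-2, -1, 0} → 3 states.
Total: 6.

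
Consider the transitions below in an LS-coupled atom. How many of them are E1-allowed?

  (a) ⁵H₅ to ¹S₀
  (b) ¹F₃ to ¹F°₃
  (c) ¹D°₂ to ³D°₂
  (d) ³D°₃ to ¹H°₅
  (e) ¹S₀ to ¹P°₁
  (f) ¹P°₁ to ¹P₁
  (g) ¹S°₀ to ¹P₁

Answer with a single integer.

(a) forbidden (parity, ΔS, ΔL, ΔJ fail)
(b) allowed
(c) forbidden (parity, ΔS fail)
(d) forbidden (parity, ΔS, ΔL, ΔJ fail)
(e) allowed
(f) allowed
(g) allowed
Total allowed: 4 of 7.

4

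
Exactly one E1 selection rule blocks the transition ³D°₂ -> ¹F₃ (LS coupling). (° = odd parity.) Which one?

Reading off the term symbols: S 1→0, L 2→3, J 2→3, parity odd→even.
Parity must change: odd → even — ✓.
ΔS = 0: S: 1 → 0 — ✗.
ΔL = 0, ±1 (not L=0↔0): L: 2 → 3, ΔL = +1 — ✓.
ΔJ = 0, ±1 (not J=0↔0): J: 2 → 3, ΔJ = +1 — ✓.

the ΔS = 0 rule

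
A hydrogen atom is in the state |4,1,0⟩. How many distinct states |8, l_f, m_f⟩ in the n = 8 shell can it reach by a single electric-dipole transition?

E1 requires Δl = ±1, so l_f ∈ {0, 2}; with 0 ≤ l_f ≤ n_f−1 = 7, the allowed l_f values are {0, 2}.
For l_f = 0: m_f ∈ {m_i−1, m_i, m_i+1} ∩ [−0, 0] = {0} → 1 state.
For l_f = 2: m_f ∈ {m_i−1, m_i, m_i+1} ∩ [−2, 2] = {-1, 0, 1} → 3 states.
Total: 4.

4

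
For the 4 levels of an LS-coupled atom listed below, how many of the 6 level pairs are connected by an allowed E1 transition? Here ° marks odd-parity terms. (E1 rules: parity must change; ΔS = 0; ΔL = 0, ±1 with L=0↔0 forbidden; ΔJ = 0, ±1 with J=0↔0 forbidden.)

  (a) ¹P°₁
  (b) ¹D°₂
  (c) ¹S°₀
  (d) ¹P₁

(a)–(b): forbidden (parity).
(a)–(c): forbidden (parity).
(a)–(d): allowed.
(b)–(c): forbidden (parity, ΔL, ΔJ).
(b)–(d): allowed.
(c)–(d): allowed.
Allowed pairs: 3 of 6.

3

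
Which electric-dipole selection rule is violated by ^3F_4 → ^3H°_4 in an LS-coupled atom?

ΔJ = 0, ±1 (not J=0↔0): J: 4 → 4, ΔJ = +0 — ok.
ΔL = 0, ±1 (not L=0↔0): L: 3 → 5, ΔL = +2 — fails.
Parity must change: even → odd — ok.
ΔS = 0: S: 1 → 1 — ok.

the ΔL = 0, ±1 rule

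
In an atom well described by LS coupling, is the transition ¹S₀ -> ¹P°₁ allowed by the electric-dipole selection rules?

allowed

Reading off the term symbols: S 0→0, L 0→1, J 0→1, parity even→odd.
Parity must change: even → odd — ✓.
ΔS = 0: S: 0 → 0 — ✓.
ΔL = 0, ±1 (not L=0↔0): L: 0 → 1, ΔL = +1 — ✓.
ΔJ = 0, ±1 (not J=0↔0): J: 0 → 1, ΔJ = +1 — ✓.
All four E1 rules are satisfied.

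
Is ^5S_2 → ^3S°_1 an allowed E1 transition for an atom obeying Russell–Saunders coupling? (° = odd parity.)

forbidden

Initial level: S=2, L=0, J=2, parity even. Final level: S=1, L=0, J=1, parity odd.
Parity must change: even → odd — satisfied.
ΔL = 0, ±1 (not L=0↔0): L: 0 → 0, ΔL = +0 — violated.
ΔS = 0: S: 2 → 1 — violated.
ΔJ = 0, ±1 (not J=0↔0): J: 2 → 1, ΔJ = -1 — satisfied.
Rule(s) violated: ΔS, ΔL.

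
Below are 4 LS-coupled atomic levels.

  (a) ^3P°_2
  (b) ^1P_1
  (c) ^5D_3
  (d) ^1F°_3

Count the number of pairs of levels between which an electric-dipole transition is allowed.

(a)–(b): forbidden (ΔS).
(a)–(c): forbidden (ΔS).
(a)–(d): forbidden (parity, ΔS, ΔL).
(b)–(c): forbidden (parity, ΔS, ΔJ).
(b)–(d): forbidden (ΔL, ΔJ).
(c)–(d): forbidden (ΔS).
Allowed pairs: 0 of 6.

0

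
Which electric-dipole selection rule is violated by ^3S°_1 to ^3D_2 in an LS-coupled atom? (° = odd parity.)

Initial level: S=1, L=0, J=1, parity odd. Final level: S=1, L=2, J=2, parity even.
Parity must change: odd → even — passes.
ΔS = 0: S: 1 → 1 — passes.
ΔL = 0, ±1 (not L=0↔0): L: 0 → 2, ΔL = +2 — fails.
ΔJ = 0, ±1 (not J=0↔0): J: 1 → 2, ΔJ = +1 — passes.

the ΔL = 0, ±1 rule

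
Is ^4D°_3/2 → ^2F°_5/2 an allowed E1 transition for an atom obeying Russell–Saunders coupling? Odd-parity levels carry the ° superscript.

forbidden

Initial level: S=3/2, L=2, J=3/2, parity odd. Final level: S=1/2, L=3, J=5/2, parity odd.
ΔS = 0: S: 3/2 → 1/2 — fails.
ΔL = 0, ±1 (not L=0↔0): L: 2 → 3, ΔL = +1 — ok.
ΔJ = 0, ±1 (not J=0↔0): J: 3/2 → 5/2, ΔJ = +1 — ok.
Parity must change: odd → odd — fails.
Rule(s) violated: parity, ΔS.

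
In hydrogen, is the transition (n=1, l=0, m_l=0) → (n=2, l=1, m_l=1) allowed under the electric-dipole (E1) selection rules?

allowed

Δl = 1 − 0 = +1; the E1 rule Δl = ±1 is passes.
m_l: 0 → 1 (Δm_l = +1). |Δm_l| ≤ 1 passes.
All E1 selection rules are satisfied.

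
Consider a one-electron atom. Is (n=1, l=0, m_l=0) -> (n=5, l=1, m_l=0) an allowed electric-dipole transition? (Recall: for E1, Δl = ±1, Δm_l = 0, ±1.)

l: 0 → 1 (Δl = +1). Δl = ±1 satisfied.
Δm_l = 0 − (0) = +0. E1 requires Δm_l = 0, ±1: satisfied.
All E1 selection rules are satisfied.

allowed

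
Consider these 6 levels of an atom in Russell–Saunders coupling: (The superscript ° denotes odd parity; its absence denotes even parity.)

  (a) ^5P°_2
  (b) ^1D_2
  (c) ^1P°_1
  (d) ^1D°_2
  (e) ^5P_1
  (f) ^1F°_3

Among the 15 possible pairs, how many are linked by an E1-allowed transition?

4

(a)–(b): forbidden (ΔS).
(a)–(c): forbidden (parity, ΔS).
(a)–(d): forbidden (parity, ΔS).
(a)–(e): allowed.
(a)–(f): forbidden (parity, ΔS, ΔL).
(b)–(c): allowed.
(b)–(d): allowed.
(b)–(e): forbidden (parity, ΔS).
(b)–(f): allowed.
(c)–(d): forbidden (parity).
(c)–(e): forbidden (ΔS).
(c)–(f): forbidden (parity, ΔL, ΔJ).
(d)–(e): forbidden (ΔS).
(d)–(f): forbidden (parity).
(e)–(f): forbidden (ΔS, ΔL, ΔJ).
Allowed pairs: 4 of 15.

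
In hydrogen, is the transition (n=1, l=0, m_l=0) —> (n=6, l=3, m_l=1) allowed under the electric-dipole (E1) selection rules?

forbidden

l: 0 → 3 (Δl = +3). Δl = ±1 violated.
m_l: 0 → 1 (Δm_l = +1). |Δm_l| ≤ 1 satisfied.
The transition is electric-dipole forbidden.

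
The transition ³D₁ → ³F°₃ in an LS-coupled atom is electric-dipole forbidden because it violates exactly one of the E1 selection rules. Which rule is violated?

Parity must change: even → odd — ✓.
ΔS = 0: S: 1 → 1 — ✓.
ΔL = 0, ±1 (not L=0↔0): L: 2 → 3, ΔL = +1 — ✓.
ΔJ = 0, ±1 (not J=0↔0): J: 1 → 3, ΔJ = +2 — ✗.

the ΔJ = 0, ±1 rule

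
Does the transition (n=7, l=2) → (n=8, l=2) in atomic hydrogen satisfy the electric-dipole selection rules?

l: 2 → 2 (Δl = +0). Δl = ±1 ✗.
The transition is electric-dipole forbidden.

forbidden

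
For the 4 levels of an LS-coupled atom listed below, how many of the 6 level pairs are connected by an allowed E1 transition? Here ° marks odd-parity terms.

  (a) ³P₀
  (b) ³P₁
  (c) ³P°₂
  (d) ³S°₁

3

(a)–(b): forbidden (parity).
(a)–(c): forbidden (ΔJ).
(a)–(d): allowed.
(b)–(c): allowed.
(b)–(d): allowed.
(c)–(d): forbidden (parity).
Allowed pairs: 3 of 6.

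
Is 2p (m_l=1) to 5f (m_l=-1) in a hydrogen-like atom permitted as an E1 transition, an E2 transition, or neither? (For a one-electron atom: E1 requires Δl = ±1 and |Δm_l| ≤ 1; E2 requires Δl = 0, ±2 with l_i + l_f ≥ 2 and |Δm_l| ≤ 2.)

E2

Δl = 3 − 1 = +2; l_i + l_f = 4.
Δm_l = -2.
E1 (Δl = ±1, |Δm_l| ≤ 1): not satisfied.
E2 (Δl = 0,±2, l_i+l_f ≥ 2, |Δm_l| ≤ 2): satisfied.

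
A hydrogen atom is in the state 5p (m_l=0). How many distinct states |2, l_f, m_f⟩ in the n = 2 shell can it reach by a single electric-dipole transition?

1

E1 requires Δl = ±1, so l_f ∈ {0, 2}; with 0 ≤ l_f ≤ n_f−1 = 1, the allowed l_f values are {0}.
For l_f = 0: m_f ∈ {m_i−1, m_i, m_i+1} ∩ [−0, 0] = {0} → 1 state.
Total: 1.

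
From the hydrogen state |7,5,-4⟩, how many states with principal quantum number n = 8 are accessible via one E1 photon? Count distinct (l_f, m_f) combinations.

5

E1 requires Δl = ±1, so l_f ∈ {4, 6}; with 0 ≤ l_f ≤ n_f−1 = 7, the allowed l_f values are {4, 6}.
For l_f = 4: m_f ∈ {m_i−1, m_i, m_i+1} ∩ [−4, 4] = {-4, -3} → 2 states.
For l_f = 6: m_f ∈ {m_i−1, m_i, m_i+1} ∩ [−6, 6] = {-5, -4, -3} → 3 states.
Total: 5.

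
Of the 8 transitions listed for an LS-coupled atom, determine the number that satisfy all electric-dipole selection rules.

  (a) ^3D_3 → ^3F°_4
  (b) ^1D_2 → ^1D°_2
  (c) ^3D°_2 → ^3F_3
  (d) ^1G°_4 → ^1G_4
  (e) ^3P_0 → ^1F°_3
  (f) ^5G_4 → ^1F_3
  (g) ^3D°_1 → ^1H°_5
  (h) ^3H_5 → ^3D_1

4

(a) allowed
(b) allowed
(c) allowed
(d) allowed
(e) forbidden (ΔS, ΔL, ΔJ fail)
(f) forbidden (parity, ΔS fail)
(g) forbidden (parity, ΔS, ΔL, ΔJ fail)
(h) forbidden (parity, ΔL, ΔJ fail)
Total allowed: 4 of 8.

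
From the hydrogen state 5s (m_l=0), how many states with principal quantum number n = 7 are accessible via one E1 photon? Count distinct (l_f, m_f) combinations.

E1 requires Δl = ±1, so l_f ∈ {-1, 1}; with 0 ≤ l_f ≤ n_f−1 = 6, the allowed l_f values are {1}.
For l_f = 1: m_f ∈ {m_i−1, m_i, m_i+1} ∩ [−1, 1] = {-1, 0, 1} → 3 states.
Total: 3.

3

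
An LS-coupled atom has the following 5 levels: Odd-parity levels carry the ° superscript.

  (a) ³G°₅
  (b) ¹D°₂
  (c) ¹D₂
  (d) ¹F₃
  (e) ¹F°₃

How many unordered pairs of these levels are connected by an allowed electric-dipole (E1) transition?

4

(a)–(b): forbidden (parity, ΔS, ΔL, ΔJ).
(a)–(c): forbidden (ΔS, ΔL, ΔJ).
(a)–(d): forbidden (ΔS, ΔJ).
(a)–(e): forbidden (parity, ΔS, ΔJ).
(b)–(c): allowed.
(b)–(d): allowed.
(b)–(e): forbidden (parity).
(c)–(d): forbidden (parity).
(c)–(e): allowed.
(d)–(e): allowed.
Allowed pairs: 4 of 10.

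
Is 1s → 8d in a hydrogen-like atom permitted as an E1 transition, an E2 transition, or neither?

E2

Δl = 2 − 0 = +2; l_i + l_f = 2.
E1 (Δl = ±1): not satisfied.
E2 (Δl = 0,±2, l_i+l_f ≥ 2): satisfied.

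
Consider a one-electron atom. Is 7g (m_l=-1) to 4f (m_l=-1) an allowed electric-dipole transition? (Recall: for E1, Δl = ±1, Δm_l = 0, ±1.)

allowed

l: 4 → 3 (Δl = -1). Δl = ±1 satisfied.
Δm_l = -1 − (-1) = +0. E1 requires Δm_l = 0, ±1: satisfied.
All E1 selection rules are satisfied.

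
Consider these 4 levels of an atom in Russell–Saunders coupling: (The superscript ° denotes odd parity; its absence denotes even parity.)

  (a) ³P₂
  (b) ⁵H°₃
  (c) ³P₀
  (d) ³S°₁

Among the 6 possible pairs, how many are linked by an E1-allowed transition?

(a)–(b): forbidden (ΔS, ΔL).
(a)–(c): forbidden (parity, ΔJ).
(a)–(d): allowed.
(b)–(c): forbidden (ΔS, ΔL, ΔJ).
(b)–(d): forbidden (parity, ΔS, ΔL, ΔJ).
(c)–(d): allowed.
Allowed pairs: 2 of 6.

2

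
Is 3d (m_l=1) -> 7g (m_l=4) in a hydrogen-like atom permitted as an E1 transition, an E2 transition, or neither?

neither

Δl = 4 − 2 = +2; l_i + l_f = 6.
Δm_l = +3.
E1 (Δl = ±1, |Δm_l| ≤ 1): not satisfied.
E2 (Δl = 0,±2, l_i+l_f ≥ 2, |Δm_l| ≤ 2): not satisfied.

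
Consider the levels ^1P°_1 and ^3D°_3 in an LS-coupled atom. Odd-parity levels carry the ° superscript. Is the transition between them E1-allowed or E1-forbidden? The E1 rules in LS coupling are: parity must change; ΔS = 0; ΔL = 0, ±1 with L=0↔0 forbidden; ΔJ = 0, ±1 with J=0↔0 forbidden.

forbidden

ΔJ = 0, ±1 (not J=0↔0): J: 1 → 3, ΔJ = +2 — fails.
ΔL = 0, ±1 (not L=0↔0): L: 1 → 2, ΔL = +1 — passes.
ΔS = 0: S: 0 → 1 — fails.
Parity must change: odd → odd — fails.
Rule(s) violated: parity, ΔS, ΔJ.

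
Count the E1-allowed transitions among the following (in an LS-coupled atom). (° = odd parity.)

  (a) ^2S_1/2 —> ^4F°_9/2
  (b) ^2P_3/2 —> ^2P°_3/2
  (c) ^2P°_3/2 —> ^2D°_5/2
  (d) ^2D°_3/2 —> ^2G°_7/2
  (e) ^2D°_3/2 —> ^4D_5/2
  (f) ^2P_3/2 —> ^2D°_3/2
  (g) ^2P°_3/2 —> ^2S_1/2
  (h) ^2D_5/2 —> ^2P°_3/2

4

(a) forbidden (ΔS, ΔL, ΔJ fail)
(b) allowed
(c) forbidden (parity fails)
(d) forbidden (parity, ΔL, ΔJ fail)
(e) forbidden (ΔS fails)
(f) allowed
(g) allowed
(h) allowed
Total allowed: 4 of 8.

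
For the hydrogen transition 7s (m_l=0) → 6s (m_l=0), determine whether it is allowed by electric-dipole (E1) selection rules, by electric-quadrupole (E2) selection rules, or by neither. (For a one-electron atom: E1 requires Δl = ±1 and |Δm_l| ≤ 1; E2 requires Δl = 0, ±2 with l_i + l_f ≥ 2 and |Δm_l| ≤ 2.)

Δl = 0 − 0 = +0; l_i + l_f = 0.
Δm_l = +0.
E1 (Δl = ±1, |Δm_l| ≤ 1): not satisfied.
E2 (Δl = 0,±2, l_i+l_f ≥ 2, |Δm_l| ≤ 2): not satisfied.

neither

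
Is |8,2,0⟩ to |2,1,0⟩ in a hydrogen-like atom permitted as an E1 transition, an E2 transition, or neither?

E1

Δl = 1 − 2 = -1; l_i + l_f = 3.
Δm_l = +0.
E1 (Δl = ±1, |Δm_l| ≤ 1): satisfied.
E2 (Δl = 0,±2, l_i+l_f ≥ 2, |Δm_l| ≤ 2): not satisfied.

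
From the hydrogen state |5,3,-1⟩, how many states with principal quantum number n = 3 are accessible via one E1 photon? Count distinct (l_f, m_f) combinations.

3

E1 requires Δl = ±1, so l_f ∈ {2, 4}; with 0 ≤ l_f ≤ n_f−1 = 2, the allowed l_f values are {2}.
For l_f = 2: m_f ∈ {m_i−1, m_i, m_i+1} ∩ [−2, 2] = {-2, -1, 0} → 3 states.
Total: 3.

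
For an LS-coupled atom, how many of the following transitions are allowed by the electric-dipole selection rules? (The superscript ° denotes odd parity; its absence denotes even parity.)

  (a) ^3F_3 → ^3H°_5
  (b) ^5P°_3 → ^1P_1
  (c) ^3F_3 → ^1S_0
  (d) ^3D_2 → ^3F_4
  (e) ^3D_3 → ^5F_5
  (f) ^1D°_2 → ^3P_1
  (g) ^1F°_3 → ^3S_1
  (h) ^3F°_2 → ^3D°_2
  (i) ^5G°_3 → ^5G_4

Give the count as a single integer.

(a) forbidden (ΔL, ΔJ fail)
(b) forbidden (ΔS, ΔJ fail)
(c) forbidden (parity, ΔS, ΔL, ΔJ fail)
(d) forbidden (parity, ΔJ fail)
(e) forbidden (parity, ΔS, ΔJ fail)
(f) forbidden (ΔS fails)
(g) forbidden (ΔS, ΔL, ΔJ fail)
(h) forbidden (parity fails)
(i) allowed
Total allowed: 1 of 9.

1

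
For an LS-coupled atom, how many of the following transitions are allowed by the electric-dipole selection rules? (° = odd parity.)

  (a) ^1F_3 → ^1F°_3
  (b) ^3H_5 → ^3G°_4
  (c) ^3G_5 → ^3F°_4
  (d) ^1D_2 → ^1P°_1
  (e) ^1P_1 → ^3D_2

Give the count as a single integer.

(a) allowed
(b) allowed
(c) allowed
(d) allowed
(e) forbidden (parity, ΔS fail)
Total allowed: 4 of 5.

4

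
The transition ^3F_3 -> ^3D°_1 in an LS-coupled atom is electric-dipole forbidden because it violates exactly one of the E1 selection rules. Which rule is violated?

the ΔJ = 0, ±1 rule

Initial level: S=1, L=3, J=3, parity even. Final level: S=1, L=2, J=1, parity odd.
Parity must change: even → odd — ok.
ΔL = 0, ±1 (not L=0↔0): L: 3 → 2, ΔL = -1 — ok.
ΔJ = 0, ±1 (not J=0↔0): J: 3 → 1, ΔJ = -2 — fails.
ΔS = 0: S: 1 → 1 — ok.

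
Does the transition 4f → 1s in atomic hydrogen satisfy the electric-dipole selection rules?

forbidden

Δl = 0 − 3 = -3; the E1 rule Δl = ±1 is fails.
The transition is electric-dipole forbidden.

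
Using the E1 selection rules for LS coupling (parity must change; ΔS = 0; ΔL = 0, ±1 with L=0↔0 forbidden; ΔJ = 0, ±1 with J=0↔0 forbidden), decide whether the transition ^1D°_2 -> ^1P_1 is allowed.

allowed

Initial level: S=0, L=2, J=2, parity odd. Final level: S=0, L=1, J=1, parity even.
Parity must change: odd → even — passes.
ΔS = 0: S: 0 → 0 — passes.
ΔL = 0, ±1 (not L=0↔0): L: 2 → 1, ΔL = -1 — passes.
ΔJ = 0, ±1 (not J=0↔0): J: 2 → 1, ΔJ = -1 — passes.
All four E1 rules are satisfied.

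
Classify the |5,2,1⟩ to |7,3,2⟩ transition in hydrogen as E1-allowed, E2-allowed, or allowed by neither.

E1

Δl = 3 − 2 = +1; l_i + l_f = 5.
Δm_l = +1.
E1 (Δl = ±1, |Δm_l| ≤ 1): satisfied.
E2 (Δl = 0,±2, l_i+l_f ≥ 2, |Δm_l| ≤ 2): not satisfied.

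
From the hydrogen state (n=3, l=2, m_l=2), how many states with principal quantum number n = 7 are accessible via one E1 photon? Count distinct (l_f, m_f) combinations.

E1 requires Δl = ±1, so l_f ∈ {1, 3}; with 0 ≤ l_f ≤ n_f−1 = 6, the allowed l_f values are {1, 3}.
For l_f = 1: m_f ∈ {m_i−1, m_i, m_i+1} ∩ [−1, 1] = {1} → 1 state.
For l_f = 3: m_f ∈ {m_i−1, m_i, m_i+1} ∩ [−3, 3] = {1, 2, 3} → 3 states.
Total: 4.

4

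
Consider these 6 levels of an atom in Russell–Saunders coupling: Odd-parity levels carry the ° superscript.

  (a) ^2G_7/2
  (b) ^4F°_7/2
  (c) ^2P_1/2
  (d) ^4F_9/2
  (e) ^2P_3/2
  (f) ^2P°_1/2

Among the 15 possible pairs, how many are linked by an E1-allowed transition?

3

(a)–(b): forbidden (ΔS).
(a)–(c): forbidden (parity, ΔL, ΔJ).
(a)–(d): forbidden (parity, ΔS).
(a)–(e): forbidden (parity, ΔL, ΔJ).
(a)–(f): forbidden (ΔL, ΔJ).
(b)–(c): forbidden (ΔS, ΔL, ΔJ).
(b)–(d): allowed.
(b)–(e): forbidden (ΔS, ΔL, ΔJ).
(b)–(f): forbidden (parity, ΔS, ΔL, ΔJ).
(c)–(d): forbidden (parity, ΔS, ΔL, ΔJ).
(c)–(e): forbidden (parity).
(c)–(f): allowed.
(d)–(e): forbidden (parity, ΔS, ΔL, ΔJ).
(d)–(f): forbidden (ΔS, ΔL, ΔJ).
(e)–(f): allowed.
Allowed pairs: 3 of 15.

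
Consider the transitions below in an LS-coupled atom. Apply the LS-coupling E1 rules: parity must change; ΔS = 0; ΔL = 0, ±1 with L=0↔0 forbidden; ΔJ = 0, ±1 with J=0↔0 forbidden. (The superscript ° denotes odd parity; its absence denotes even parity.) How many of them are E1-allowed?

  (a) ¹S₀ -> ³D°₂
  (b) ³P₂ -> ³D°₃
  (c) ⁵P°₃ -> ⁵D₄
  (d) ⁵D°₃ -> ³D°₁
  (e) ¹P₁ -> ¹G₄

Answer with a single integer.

(a) forbidden (ΔS, ΔL, ΔJ fail)
(b) allowed
(c) allowed
(d) forbidden (parity, ΔS, ΔJ fail)
(e) forbidden (parity, ΔL, ΔJ fail)
Total allowed: 2 of 5.

2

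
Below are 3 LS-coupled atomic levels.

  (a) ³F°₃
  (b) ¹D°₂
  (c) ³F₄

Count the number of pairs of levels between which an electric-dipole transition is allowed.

1

(a)–(b): forbidden (parity, ΔS).
(a)–(c): allowed.
(b)–(c): forbidden (ΔS, ΔJ).
Allowed pairs: 1 of 3.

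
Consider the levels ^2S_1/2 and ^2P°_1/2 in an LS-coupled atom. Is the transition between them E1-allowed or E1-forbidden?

allowed

Parity must change: even → odd — passes.
ΔS = 0: S: 1/2 → 1/2 — passes.
ΔL = 0, ±1 (not L=0↔0): L: 0 → 1, ΔL = +1 — passes.
ΔJ = 0, ±1 (not J=0↔0): J: 1/2 → 1/2, ΔJ = +0 — passes.
All four E1 rules are satisfied.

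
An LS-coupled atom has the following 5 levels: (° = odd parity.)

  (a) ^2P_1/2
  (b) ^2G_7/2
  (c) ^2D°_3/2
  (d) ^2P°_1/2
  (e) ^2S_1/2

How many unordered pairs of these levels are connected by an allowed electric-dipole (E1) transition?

(a)–(b): forbidden (parity, ΔL, ΔJ).
(a)–(c): allowed.
(a)–(d): allowed.
(a)–(e): forbidden (parity).
(b)–(c): forbidden (ΔL, ΔJ).
(b)–(d): forbidden (ΔL, ΔJ).
(b)–(e): forbidden (parity, ΔL, ΔJ).
(c)–(d): forbidden (parity).
(c)–(e): forbidden (ΔL).
(d)–(e): allowed.
Allowed pairs: 3 of 10.

3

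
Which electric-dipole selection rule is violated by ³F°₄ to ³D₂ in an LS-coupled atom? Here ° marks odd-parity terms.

the ΔJ = 0, ±1 rule

Parity must change: odd → even — ok.
ΔS = 0: S: 1 → 1 — ok.
ΔL = 0, ±1 (not L=0↔0): L: 3 → 2, ΔL = -1 — ok.
ΔJ = 0, ±1 (not J=0↔0): J: 4 → 2, ΔJ = -2 — fails.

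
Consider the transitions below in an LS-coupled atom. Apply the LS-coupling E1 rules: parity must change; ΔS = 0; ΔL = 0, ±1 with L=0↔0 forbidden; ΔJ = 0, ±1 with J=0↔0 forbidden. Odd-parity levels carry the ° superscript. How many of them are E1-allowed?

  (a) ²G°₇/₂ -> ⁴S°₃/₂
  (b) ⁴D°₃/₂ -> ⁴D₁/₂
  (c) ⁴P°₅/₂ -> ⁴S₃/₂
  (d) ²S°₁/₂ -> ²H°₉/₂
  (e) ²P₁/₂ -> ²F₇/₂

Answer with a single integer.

2

(a) forbidden (parity, ΔS, ΔL, ΔJ fail)
(b) allowed
(c) allowed
(d) forbidden (parity, ΔL, ΔJ fail)
(e) forbidden (parity, ΔL, ΔJ fail)
Total allowed: 2 of 5.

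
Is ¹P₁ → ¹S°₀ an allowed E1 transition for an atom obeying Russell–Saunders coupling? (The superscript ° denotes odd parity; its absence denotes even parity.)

allowed

Reading off the term symbols: S 0→0, L 1→0, J 1→0, parity even→odd.
Parity must change: even → odd — ✓.
ΔS = 0: S: 0 → 0 — ✓.
ΔL = 0, ±1 (not L=0↔0): L: 1 → 0, ΔL = -1 — ✓.
ΔJ = 0, ±1 (not J=0↔0): J: 1 → 0, ΔJ = -1 — ✓.
All four E1 rules are satisfied.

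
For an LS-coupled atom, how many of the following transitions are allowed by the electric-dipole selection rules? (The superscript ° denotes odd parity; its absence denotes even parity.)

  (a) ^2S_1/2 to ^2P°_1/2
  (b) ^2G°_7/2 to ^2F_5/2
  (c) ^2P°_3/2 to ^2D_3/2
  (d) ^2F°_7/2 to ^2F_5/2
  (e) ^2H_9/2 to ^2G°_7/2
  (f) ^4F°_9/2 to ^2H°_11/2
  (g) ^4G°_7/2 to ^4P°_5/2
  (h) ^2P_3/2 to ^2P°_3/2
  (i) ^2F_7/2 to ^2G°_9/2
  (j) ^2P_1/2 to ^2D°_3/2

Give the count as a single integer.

8

(a) allowed
(b) allowed
(c) allowed
(d) allowed
(e) allowed
(f) forbidden (parity, ΔS, ΔL fail)
(g) forbidden (parity, ΔL fail)
(h) allowed
(i) allowed
(j) allowed
Total allowed: 8 of 10.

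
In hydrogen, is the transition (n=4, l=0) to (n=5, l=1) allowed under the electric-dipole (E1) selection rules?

allowed

Δl = 1 − 0 = +1; the E1 rule Δl = ±1 is satisfied.
All E1 selection rules are satisfied.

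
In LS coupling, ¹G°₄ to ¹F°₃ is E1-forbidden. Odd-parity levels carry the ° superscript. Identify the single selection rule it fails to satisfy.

parity

ΔJ = 0, ±1 (not J=0↔0): J: 4 → 3, ΔJ = -1 — ✓.
ΔS = 0: S: 0 → 0 — ✓.
Parity must change: odd → odd — ✗.
ΔL = 0, ±1 (not L=0↔0): L: 4 → 3, ΔL = -1 — ✓.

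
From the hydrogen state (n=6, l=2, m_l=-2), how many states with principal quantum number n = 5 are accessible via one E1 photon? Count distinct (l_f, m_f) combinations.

4

E1 requires Δl = ±1, so l_f ∈ {1, 3}; with 0 ≤ l_f ≤ n_f−1 = 4, the allowed l_f values are {1, 3}.
For l_f = 1: m_f ∈ {m_i−1, m_i, m_i+1} ∩ [−1, 1] = {-1} → 1 state.
For l_f = 3: m_f ∈ {m_i−1, m_i, m_i+1} ∩ [−3, 3] = {-3, -2, -1} → 3 states.
Total: 4.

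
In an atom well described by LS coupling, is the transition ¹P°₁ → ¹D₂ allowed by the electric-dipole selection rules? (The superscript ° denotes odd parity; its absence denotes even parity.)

allowed

ΔL = 0, ±1 (not L=0↔0): L: 1 → 2, ΔL = +1 — satisfied.
Parity must change: odd → even — satisfied.
ΔJ = 0, ±1 (not J=0↔0): J: 1 → 2, ΔJ = +1 — satisfied.
ΔS = 0: S: 0 → 0 — satisfied.
All four E1 rules are satisfied.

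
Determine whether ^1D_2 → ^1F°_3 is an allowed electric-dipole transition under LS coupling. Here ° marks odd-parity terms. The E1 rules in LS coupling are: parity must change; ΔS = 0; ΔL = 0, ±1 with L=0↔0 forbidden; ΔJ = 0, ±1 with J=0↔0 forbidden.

Initial level: S=0, L=2, J=2, parity even. Final level: S=0, L=3, J=3, parity odd.
ΔJ = 0, ±1 (not J=0↔0): J: 2 → 3, ΔJ = +1 — satisfied.
Parity must change: even → odd — satisfied.
ΔL = 0, ±1 (not L=0↔0): L: 2 → 3, ΔL = +1 — satisfied.
ΔS = 0: S: 0 → 0 — satisfied.
All four E1 rules are satisfied.

allowed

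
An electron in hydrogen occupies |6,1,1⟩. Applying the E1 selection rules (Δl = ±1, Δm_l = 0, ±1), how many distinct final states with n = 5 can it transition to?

E1 requires Δl = ±1, so l_f ∈ {0, 2}; with 0 ≤ l_f ≤ n_f−1 = 4, the allowed l_f values are {0, 2}.
For l_f = 0: m_f ∈ {m_i−1, m_i, m_i+1} ∩ [−0, 0] = {0} → 1 state.
For l_f = 2: m_f ∈ {m_i−1, m_i, m_i+1} ∩ [−2, 2] = {0, 1, 2} → 3 states.
Total: 4.

4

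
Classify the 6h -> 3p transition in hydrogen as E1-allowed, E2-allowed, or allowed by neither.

neither

Δl = 1 − 5 = -4; l_i + l_f = 6.
E1 (Δl = ±1): not satisfied.
E2 (Δl = 0,±2, l_i+l_f ≥ 2): not satisfied.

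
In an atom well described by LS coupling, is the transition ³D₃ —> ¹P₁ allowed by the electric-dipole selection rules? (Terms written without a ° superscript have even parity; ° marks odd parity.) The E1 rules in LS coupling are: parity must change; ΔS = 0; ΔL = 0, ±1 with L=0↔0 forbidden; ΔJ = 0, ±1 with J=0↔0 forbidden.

Reading off the term symbols: S 1→0, L 2→1, J 3→1, parity even→even.
Parity must change: even → even — fails.
ΔS = 0: S: 1 → 0 — fails.
ΔL = 0, ±1 (not L=0↔0): L: 2 → 1, ΔL = -1 — ok.
ΔJ = 0, ±1 (not J=0↔0): J: 3 → 1, ΔJ = -2 — fails.
Rule(s) violated: parity, ΔS, ΔJ.

forbidden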